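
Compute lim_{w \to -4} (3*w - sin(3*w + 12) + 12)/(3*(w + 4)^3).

Direct substitution gives 0/0.
Apply L'Hôpital: lim (3 - 3*cos(3*w + 12))/(9*(w + 4)^2), still 0/0.
Apply L'Hôpital: lim (9*sin(3*w + 12))/(18*w + 72), still 0/0.
After 3 applications of L'Hôpital's rule the quotient is (27*cos(3*w + 12))/(18); substituting w = -4 gives 3/2.

3/2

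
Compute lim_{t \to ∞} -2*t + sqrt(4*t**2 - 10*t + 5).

-5/2

An ∞ − ∞ form. Rationalising with the conjugate, the difference becomes (-10t + 5) / (√(4*t^2 - 10*t + 5) + 2t).
For large t the denominator behaves like 2·2t, so the quotient tends to -10/4 = -5/2.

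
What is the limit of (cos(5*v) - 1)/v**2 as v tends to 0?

-25/2

Direct substitution gives 0/0.
Apply L'Hôpital: lim (-5*sin(5*v))/(2*v), still 0/0.
After 2 applications of L'Hôpital's rule the quotient is (-25*cos(5*v))/(2); substituting v = 0 gives -25/2.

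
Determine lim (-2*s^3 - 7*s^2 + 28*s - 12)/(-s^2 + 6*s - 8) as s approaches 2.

-12

Direct substitution gives 0/0, so factor. Both numerator and denominator have (s - 2) as a factor.
After cancelling, the expression reduces to (-2*s^2 - 11*s + 6)/(4 - s).
Substituting s = 2 gives -12.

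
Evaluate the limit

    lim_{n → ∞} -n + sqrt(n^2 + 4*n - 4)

2

This has the form ∞ − ∞. Multiply and divide by the conjugate √(n^2 + 4*n - 4) + n.
That gives (4n - 4) / (√(n^2 + 4*n - 4) + n).
Divide numerator and denominator by n: the limit is 4/(2·1) = 2.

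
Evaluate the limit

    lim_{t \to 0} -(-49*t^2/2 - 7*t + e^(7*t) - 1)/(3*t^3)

Direct substitution gives 0/0.
Apply L'Hôpital: lim (-49*t + 7*e^(7*t) - 7)/(-9*t^2), still 0/0.
Apply L'Hôpital: lim (49*e^(7*t) - 49)/(-18*t), still 0/0.
After 3 applications of L'Hôpital's rule the quotient is (343*e^(7*t))/(-18); substituting t = 0 gives -343/18.

-343/18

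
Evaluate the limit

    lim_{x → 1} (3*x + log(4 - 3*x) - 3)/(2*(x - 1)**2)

-9/4

Direct substitution gives 0/0.
Apply L'Hôpital: lim (3 - 3/(4 - 3*x))/(4*x - 4), still 0/0.
After 2 applications of L'Hôpital's rule the quotient is (-9/(4 - 3*x)^2)/(4); substituting x = 1 gives -9/4.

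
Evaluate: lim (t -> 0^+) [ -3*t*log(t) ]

0

This is a 0·(−∞) form. Rewrite as -3·ln(t) / t^(−1) and apply L'Hôpital:
the derivative quotient is -3·(1/t) / (−1·t^(−2)) = (3/1)·t^1 → 0.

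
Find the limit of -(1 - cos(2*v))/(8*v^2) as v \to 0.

-1/4

Substitution gives 0/0.
Use (1 − cos u)/u² → 1/2 with u = 2v: the limit is 2²/(2·(-8)) = -1/4.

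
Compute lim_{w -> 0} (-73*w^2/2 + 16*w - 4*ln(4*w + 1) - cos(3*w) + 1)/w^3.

-256/3

Substitution gives 0/0; apply L'Hôpital's rule 3 times.
After differentiating numerator and denominator 3 times the quotient is (-27*sin(3*w) - 512/(4*w + 1)^3)/(6); at w = 0 this is -256/3.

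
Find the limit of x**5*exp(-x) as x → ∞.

Write as x^5/e^{1x}, an ∞/∞ form.
Exponential growth dominates any polynomial, so repeated L'Hôpital (or the standard result) gives 0.

0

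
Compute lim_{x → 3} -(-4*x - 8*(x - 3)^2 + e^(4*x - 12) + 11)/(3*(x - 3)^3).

-32/9

Direct substitution gives 0/0.
Apply L'Hôpital: lim (-16*x + 4*e^(4*x - 12) + 44)/(-9*(x - 3)^2), still 0/0.
Apply L'Hôpital: lim (16*e^(4*x - 12) - 16)/(54 - 18*x), still 0/0.
After 3 applications of L'Hôpital's rule the quotient is (64*e^(4*x - 12))/(-18); substituting x = 3 gives -32/9.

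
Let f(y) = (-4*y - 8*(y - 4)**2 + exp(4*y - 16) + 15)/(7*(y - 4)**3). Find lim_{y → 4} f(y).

Direct substitution gives 0/0.
Apply L'Hôpital: lim (-16*y + 4*e^(4*y - 16) + 60)/(21*(y - 4)^2), still 0/0.
Apply L'Hôpital: lim (16*e^(4*y - 16) - 16)/(42*y - 168), still 0/0.
After 3 applications of L'Hôpital's rule the quotient is (64*e^(4*y - 16))/(42); substituting y = 4 gives 32/21.

32/21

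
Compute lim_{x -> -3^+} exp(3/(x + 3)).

As x → -3⁺, 3/(x + 3) → +∞, so e^(3/(x + 3)) → ∞.

∞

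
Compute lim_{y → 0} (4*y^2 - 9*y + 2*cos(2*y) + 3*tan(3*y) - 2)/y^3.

Substitution gives 0/0 (the numerator vanishes to order 3).
Expand each term to order y^3: the coefficient of y^3 in 2·cos(2y) is 0 and in 3·tan(3y) is 27.
Lower-order terms cancel with the polynomial part, so the numerator is (27)·y^3 + o(y^3), and the limit is (27)/(1) = 27.

27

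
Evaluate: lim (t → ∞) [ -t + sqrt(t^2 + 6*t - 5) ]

3

This has the form ∞ − ∞. Multiply and divide by the conjugate √(t^2 + 6*t - 5) + t.
That gives (6t - 5) / (√(t^2 + 6*t - 5) + t).
Divide numerator and denominator by t: the limit is 6/(2·1) = 3.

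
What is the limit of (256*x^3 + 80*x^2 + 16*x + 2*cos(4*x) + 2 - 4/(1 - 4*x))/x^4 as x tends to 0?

Substitution gives 0/0; apply L'Hôpital's rule 4 times.
After differentiating numerator and denominator 4 times the quotient is (512*cos(4*x) + 24576/(4*x - 1)^5)/(24); at x = 0 this is -3008/3.

-3008/3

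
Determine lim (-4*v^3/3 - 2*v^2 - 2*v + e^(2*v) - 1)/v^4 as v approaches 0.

Direct substitution gives 0/0.
Apply L'Hôpital: lim (-4*v^2 - 4*v + 2*e^(2*v) - 2)/(4*v^3), still 0/0.
Apply L'Hôpital: lim (-8*v + 4*e^(2*v) - 4)/(12*v^2), still 0/0.
Apply L'Hôpital: lim (8*e^(2*v) - 8)/(24*v), still 0/0.
After 4 applications of L'Hôpital's rule the quotient is (16*e^(2*v))/(24); substituting v = 0 gives 2/3.

2/3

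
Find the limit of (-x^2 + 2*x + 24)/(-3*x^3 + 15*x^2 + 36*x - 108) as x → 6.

Direct substitution gives 0/0, so factor. Both numerator and denominator have (x - 6) as a factor.
After cancelling, the expression reduces to (-x - 4)/(-3*x^2 - 3*x + 18).
Substituting x = 6 gives 5/54.

5/54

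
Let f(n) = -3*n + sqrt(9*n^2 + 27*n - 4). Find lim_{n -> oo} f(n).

This has the form ∞ − ∞. Multiply and divide by the conjugate √(9*n^2 + 27*n - 4) + 3n.
That gives (27n - 4) / (√(9*n^2 + 27*n - 4) + 3n).
Divide numerator and denominator by n: the limit is 27/(2·3) = 9/2.

9/2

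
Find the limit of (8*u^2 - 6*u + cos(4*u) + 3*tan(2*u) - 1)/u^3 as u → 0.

Substitution gives 0/0; apply L'Hôpital's rule 3 times.
After differentiating numerator and denominator 3 times the quotient is (64*sin(4*u) + 144*tan(2*u)^4 + 192*tan(2*u)^2 + 48)/(6); at u = 0 this is 8.

8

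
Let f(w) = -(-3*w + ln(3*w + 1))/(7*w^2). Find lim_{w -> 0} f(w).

Direct substitution gives 0/0.
Apply L'Hôpital: lim (-3 + 3/(3*w + 1))/(-14*w), still 0/0.
After 2 applications of L'Hôpital's rule the quotient is (-9/(3*w + 1)^2)/(-14); substituting w = 0 gives 9/14.

9/14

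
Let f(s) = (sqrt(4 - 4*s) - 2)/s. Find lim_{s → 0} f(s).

A 0/0 form; rationalise with √(4 - 4s) + √4. This collapses the numerator to -4s, leaving -4/(√(4 - 4s) + √4) → -4/(2√4) = -1.

-1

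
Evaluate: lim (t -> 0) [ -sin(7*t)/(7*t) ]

Substitution gives 0/0.
Write it as (7/(-7))·sin(7t)/(7t); since sin(u)/u → 1, the limit is -1.

-1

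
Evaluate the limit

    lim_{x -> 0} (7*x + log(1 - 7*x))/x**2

Direct substitution gives 0/0.
Apply L'Hôpital: lim (7 - 7/(1 - 7*x))/(2*x), still 0/0.
After 2 applications of L'Hôpital's rule the quotient is (-49/(1 - 7*x)^2)/(2); substituting x = 0 gives -49/2.

-49/2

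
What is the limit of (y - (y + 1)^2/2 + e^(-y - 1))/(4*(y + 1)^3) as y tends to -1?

Direct substitution gives 0/0.
Apply L'Hôpital: lim (-y - e^(-y - 1))/(12*(y + 1)^2), still 0/0.
Apply L'Hôpital: lim (e^(-y - 1) - 1)/(24*y + 24), still 0/0.
After 3 applications of L'Hôpital's rule the quotient is (-e^(-y - 1))/(24); substituting y = -1 gives -1/24.

-1/24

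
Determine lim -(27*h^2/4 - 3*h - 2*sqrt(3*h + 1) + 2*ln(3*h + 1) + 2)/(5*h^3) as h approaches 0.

-117/40

Substitution gives 0/0; apply L'Hôpital's rule 3 times.
After differentiating numerator and denominator 3 times the quotient is (108/(3*h + 1)^3 - 81/(4*(3*h + 1)^(5/2)))/(-30); at h = 0 this is -117/40.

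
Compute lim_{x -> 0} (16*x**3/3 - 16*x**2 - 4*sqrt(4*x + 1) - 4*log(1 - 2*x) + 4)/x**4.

Substitution gives 0/0 (the numerator vanishes to order 4).
Expand each term to order x^4: the coefficient of x^4 in -4·√(1 + 4x) is 40 and in -4·ln(1 - 2x) is 16.
Lower-order terms cancel with the polynomial part, so the numerator is (56)·x^4 + o(x^4), and the limit is (56)/(1) = 56.

56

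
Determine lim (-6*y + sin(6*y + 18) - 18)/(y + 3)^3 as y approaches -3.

Direct substitution gives 0/0.
Apply L'Hôpital: lim (6*cos(6*y + 18) - 6)/(3*(y + 3)^2), still 0/0.
Apply L'Hôpital: lim (-36*sin(6*y + 18))/(6*y + 18), still 0/0.
After 3 applications of L'Hôpital's rule the quotient is (-216*cos(6*y + 18))/(6); substituting y = -3 gives -36.

-36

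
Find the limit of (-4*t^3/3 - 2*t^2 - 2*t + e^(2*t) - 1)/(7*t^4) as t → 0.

Direct substitution gives 0/0.
Apply L'Hôpital: lim (-4*t^2 - 4*t + 2*e^(2*t) - 2)/(28*t^3), still 0/0.
Apply L'Hôpital: lim (-8*t + 4*e^(2*t) - 4)/(84*t^2), still 0/0.
Apply L'Hôpital: lim (8*e^(2*t) - 8)/(168*t), still 0/0.
After 4 applications of L'Hôpital's rule the quotient is (16*e^(2*t))/(168); substituting t = 0 gives 2/21.

2/21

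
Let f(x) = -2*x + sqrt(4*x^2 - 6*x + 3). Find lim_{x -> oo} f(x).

-3/2

This has the form ∞ − ∞. Multiply and divide by the conjugate √(4*x^2 - 6*x + 3) + 2x.
That gives (-6x + 3) / (√(4*x^2 - 6*x + 3) + 2x).
Divide numerator and denominator by x: the limit is -6/(2·2) = -3/2.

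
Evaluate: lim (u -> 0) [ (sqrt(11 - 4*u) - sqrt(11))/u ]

Substitution gives 0/0. Multiply numerator and denominator by the conjugate √(11 - 4u) + √11.
The numerator becomes (11 - 4u) − 11 = -4u, so the expression simplifies to -4/(√(11 - 4u) + √11).
Letting u → 0 gives -4/(2√11) = -2*√(11)/11.

-2*√(11)/11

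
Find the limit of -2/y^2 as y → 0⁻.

-∞

As y → 0⁻, (y) → 0⁻, so (y)^2 → 0⁺ and -2/(y)^2 → -∞.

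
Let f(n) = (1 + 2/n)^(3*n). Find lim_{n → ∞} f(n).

The base → 1 and the exponent → ∞: a 1^∞ form.
Take logarithms: (3n)·ln(1 + 2/n). Since ln(1+u) ~ u for small u, this behaves like (3n)·(2/n) → 6.
So the limit is e^(6).

e^(6)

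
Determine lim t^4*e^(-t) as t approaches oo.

Write as t^4/e^{1t}, an ∞/∞ form.
Exponential growth dominates any polynomial, so repeated L'Hôpital (or the standard result) gives 0.

0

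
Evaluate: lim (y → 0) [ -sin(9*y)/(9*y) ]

Substitution gives 0/0.
Write it as (9/(-9))·sin(9y)/(9y); since sin(u)/u → 1, the limit is -1.

-1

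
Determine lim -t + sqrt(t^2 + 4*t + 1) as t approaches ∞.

2

An ∞ − ∞ form. Rationalising with the conjugate, the difference becomes (4t + 1) / (√(t^2 + 4*t + 1) + t).
For large t the denominator behaves like 2·t, so the quotient tends to 4/2 = 2.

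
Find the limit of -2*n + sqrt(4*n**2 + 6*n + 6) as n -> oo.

An ∞ − ∞ form. Rationalising with the conjugate, the difference becomes (6n + 6) / (√(4*n^2 + 6*n + 6) + 2n).
For large n the denominator behaves like 2·2n, so the quotient tends to 6/4 = 3/2.

3/2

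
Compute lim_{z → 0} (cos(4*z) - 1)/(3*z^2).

Direct substitution gives 0/0.
Apply L'Hôpital: lim (-4*sin(4*z))/(6*z), still 0/0.
After 2 applications of L'Hôpital's rule the quotient is (-16*cos(4*z))/(6); substituting z = 0 gives -8/3.

-8/3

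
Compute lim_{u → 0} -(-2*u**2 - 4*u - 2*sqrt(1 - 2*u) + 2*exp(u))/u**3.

Substitution gives 0/0; apply L'Hôpital's rule 3 times.
After differentiating numerator and denominator 3 times the quotient is (2*e^(u) + 6/(1 - 2*u)^(5/2))/(-6); at u = 0 this is -4/3.

-4/3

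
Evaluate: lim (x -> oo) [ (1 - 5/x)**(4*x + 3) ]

Write it as [(1 - 5/x)^x]^(4) · (1 - 5/x)^(3). The bracketed term tends to e^(-5) and the second factor to 1, so the limit is e^(-20).

e^(-20)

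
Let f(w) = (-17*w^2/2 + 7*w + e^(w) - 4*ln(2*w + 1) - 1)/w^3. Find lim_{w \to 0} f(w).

Substitution gives 0/0 (the numerator vanishes to order 3).
Expand each term to order w^3: the coefficient of w^3 in -4·ln(1 + 2w) is -32/3 and in e^(w) is 1/6.
Lower-order terms cancel with the polynomial part, so the numerator is (-21/2)·w^3 + o(w^3), and the limit is (-21/2)/(1) = -21/2.

-21/2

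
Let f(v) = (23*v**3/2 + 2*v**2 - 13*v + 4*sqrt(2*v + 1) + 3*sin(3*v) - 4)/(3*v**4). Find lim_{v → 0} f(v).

-5/6

Substitution gives 0/0 (the numerator vanishes to order 4).
Expand each term to order v^4: the coefficient of v^4 in 4·√(1 + 2v) is -5/2 and in 3·sin(3v) is 0.
Lower-order terms cancel with the polynomial part, so the numerator is (-5/2)·v^4 + o(v^4), and the limit is (-5/2)/(3) = -5/6.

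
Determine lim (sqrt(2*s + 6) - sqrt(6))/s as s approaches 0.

Substitution gives 0/0. Multiply numerator and denominator by the conjugate √(6 + 2s) + √6.
The numerator becomes (6 + 2s) − 6 = 2s, so the expression simplifies to 2/(√(6 + 2s) + √6).
Letting s → 0 gives 2/(2√6) = √(6)/6.

√(6)/6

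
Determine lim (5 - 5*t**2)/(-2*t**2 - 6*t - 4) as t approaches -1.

-5

Since t = -1 makes numerator and denominator zero, (t + 1) divides both.
Cancelling it gives (5 - 5*t)/(-2*t - 4); now plug in t = -1 to get -5.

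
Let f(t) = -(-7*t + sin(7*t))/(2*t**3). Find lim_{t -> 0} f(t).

Direct substitution gives 0/0.
Apply L'Hôpital: lim (7*cos(7*t) - 7)/(-6*t^2), still 0/0.
Apply L'Hôpital: lim (-49*sin(7*t))/(-12*t), still 0/0.
After 3 applications of L'Hôpital's rule the quotient is (-343*cos(7*t))/(-12); substituting t = 0 gives 343/12.

343/12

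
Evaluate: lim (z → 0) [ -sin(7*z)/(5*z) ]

-7/5

Substitution gives 0/0.
Write it as (7/(-5))·sin(7z)/(7z); since sin(u)/u → 1, the limit is -7/5.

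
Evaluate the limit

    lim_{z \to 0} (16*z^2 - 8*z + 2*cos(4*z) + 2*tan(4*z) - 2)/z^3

Substitution gives 0/0 (the numerator vanishes to order 3).
Expand each term to order z^3: the coefficient of z^3 in 2·cos(4z) is 0 and in 2·tan(4z) is 128/3.
Lower-order terms cancel with the polynomial part, so the numerator is (128/3)·z^3 + o(z^3), and the limit is (128/3)/(1) = 128/3.

128/3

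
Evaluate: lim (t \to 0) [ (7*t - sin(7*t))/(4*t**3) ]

Direct substitution gives 0/0.
Apply L'Hôpital: lim (7 - 7*cos(7*t))/(12*t^2), still 0/0.
Apply L'Hôpital: lim (49*sin(7*t))/(24*t), still 0/0.
After 3 applications of L'Hôpital's rule the quotient is (343*cos(7*t))/(24); substituting t = 0 gives 343/24.

343/24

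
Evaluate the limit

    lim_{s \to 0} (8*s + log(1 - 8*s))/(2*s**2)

-16

Direct substitution gives 0/0.
Apply L'Hôpital: lim (8 - 8/(1 - 8*s))/(4*s), still 0/0.
After 2 applications of L'Hôpital's rule the quotient is (-64/(1 - 8*s)^2)/(4); substituting s = 0 gives -16.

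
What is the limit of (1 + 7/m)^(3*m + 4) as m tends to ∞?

e^(21)

The base → 1 and the exponent → ∞: a 1^∞ form.
Take logarithms: (3m + 4)·ln(1 + 7/m). Since ln(1+u) ~ u for small u, this behaves like (3m)·(7/m) → 21.
So the limit is e^(21).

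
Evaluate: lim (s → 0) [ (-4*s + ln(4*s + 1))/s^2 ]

-8

Direct substitution gives 0/0.
Apply L'Hôpital: lim (-4 + 4/(4*s + 1))/(2*s), still 0/0.
After 2 applications of L'Hôpital's rule the quotient is (-16/(4*s + 1)^2)/(2); substituting s = 0 gives -8.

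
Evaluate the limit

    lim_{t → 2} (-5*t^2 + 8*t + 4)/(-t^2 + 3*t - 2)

Since t = 2 makes numerator and denominator zero, (t - 2) divides both.
Cancelling it gives (-5*t - 2)/(1 - t); now plug in t = 2 to get 12.

12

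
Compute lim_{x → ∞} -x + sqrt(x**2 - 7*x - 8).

-7/2

An ∞ − ∞ form. Rationalising with the conjugate, the difference becomes (-7x - 8) / (√(x^2 - 7*x - 8) + x).
For large x the denominator behaves like 2·x, so the quotient tends to -7/2 = -7/2.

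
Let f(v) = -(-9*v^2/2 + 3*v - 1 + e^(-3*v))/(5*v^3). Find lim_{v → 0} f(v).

9/10

Direct substitution gives 0/0.
Apply L'Hôpital: lim (-9*v + 3 - 3*e^(-3*v))/(-15*v^2), still 0/0.
Apply L'Hôpital: lim (-9 + 9*e^(-3*v))/(-30*v), still 0/0.
After 3 applications of L'Hôpital's rule the quotient is (-27*e^(-3*v))/(-30); substituting v = 0 gives 9/10.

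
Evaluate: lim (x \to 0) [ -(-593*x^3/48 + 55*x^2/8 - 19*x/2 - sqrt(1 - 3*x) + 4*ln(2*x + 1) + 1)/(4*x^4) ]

1643/512

Substitution gives 0/0; apply L'Hôpital's rule 4 times.
After differentiating numerator and denominator 4 times the quotient is (-384/(2*x + 1)^4 + 1215/(16*(1 - 3*x)^(7/2)))/(-96); at x = 0 this is 1643/512.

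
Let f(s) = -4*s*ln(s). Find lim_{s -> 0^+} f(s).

This is a 0·(−∞) form. Rewrite as -4·ln(s) / s^(−1) and apply L'Hôpital:
the derivative quotient is -4·(1/s) / (−1·s^(−2)) = (4/1)·s^1 → 0.

0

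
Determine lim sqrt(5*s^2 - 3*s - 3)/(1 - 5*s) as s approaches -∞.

√(5)/5

For large |s|, √(5*s^2 - 3*s - 3) ≈ √5·|s| and the denominator ≈ -5s.
Since s → −∞, |s| = −s, giving −√5/(-5) = √(5)/5.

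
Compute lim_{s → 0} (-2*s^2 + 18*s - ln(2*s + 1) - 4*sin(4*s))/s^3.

Substitution gives 0/0; apply L'Hôpital's rule 3 times.
After differentiating numerator and denominator 3 times the quotient is (256*cos(4*s) - 16/(2*s + 1)^3)/(6); at s = 0 this is 40.

40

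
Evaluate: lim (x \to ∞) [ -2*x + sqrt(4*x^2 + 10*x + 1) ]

An ∞ − ∞ form. Rationalising with the conjugate, the difference becomes (10x + 1) / (√(4*x^2 + 10*x + 1) + 2x).
For large x the denominator behaves like 2·2x, so the quotient tends to 10/4 = 5/2.

5/2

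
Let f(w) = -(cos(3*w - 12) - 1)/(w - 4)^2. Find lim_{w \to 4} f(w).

Direct substitution gives 0/0.
Apply L'Hôpital: lim (-3*sin(3*w - 12))/(8 - 2*w), still 0/0.
After 2 applications of L'Hôpital's rule the quotient is (-9*cos(3*w - 12))/(-2); substituting w = 4 gives 9/2.

9/2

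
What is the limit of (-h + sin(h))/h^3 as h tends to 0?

Direct substitution gives 0/0.
Apply L'Hôpital: lim (cos(h) - 1)/(3*h^2), still 0/0.
Apply L'Hôpital: lim (-sin(h))/(6*h), still 0/0.
After 3 applications of L'Hôpital's rule the quotient is (-cos(h))/(6); substituting h = 0 gives -1/6.

-1/6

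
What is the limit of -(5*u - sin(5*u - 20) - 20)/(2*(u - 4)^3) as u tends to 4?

-125/12

Direct substitution gives 0/0.
Apply L'Hôpital: lim (5 - 5*cos(5*u - 20))/(-6*(u - 4)^2), still 0/0.
Apply L'Hôpital: lim (25*sin(5*u - 20))/(48 - 12*u), still 0/0.
After 3 applications of L'Hôpital's rule the quotient is (125*cos(5*u - 20))/(-12); substituting u = 4 gives -125/12.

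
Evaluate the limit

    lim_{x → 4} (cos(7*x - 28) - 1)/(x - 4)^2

Direct substitution gives 0/0.
Apply L'Hôpital: lim (-7*sin(7*x - 28))/(2*x - 8), still 0/0.
After 2 applications of L'Hôpital's rule the quotient is (-49*cos(7*x - 28))/(2); substituting x = 4 gives -49/2.

-49/2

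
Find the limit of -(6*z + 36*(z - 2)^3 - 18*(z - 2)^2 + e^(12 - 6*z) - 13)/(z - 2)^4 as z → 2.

-54

Direct substitution gives 0/0.
Apply L'Hôpital: lim (-36*z + 108*(z - 2)^2 - 6*e^(12 - 6*z) + 78)/(-4*(z - 2)^3), still 0/0.
Apply L'Hôpital: lim (216*z + 36*e^(12 - 6*z) - 468)/(-12*(z - 2)^2), still 0/0.
Apply L'Hôpital: lim (216 - 216*e^(12 - 6*z))/(48 - 24*z), still 0/0.
After 4 applications of L'Hôpital's rule the quotient is (1296*e^(12 - 6*z))/(-24); substituting z = 2 gives -54.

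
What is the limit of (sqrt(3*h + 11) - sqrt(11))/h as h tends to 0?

Substitution gives 0/0. Multiply numerator and denominator by the conjugate √(11 + 3h) + √11.
The numerator becomes (11 + 3h) − 11 = 3h, so the expression simplifies to 3/(√(11 + 3h) + √11).
Letting h → 0 gives 3/(2√11) = 3*√(11)/22.

3*√(11)/22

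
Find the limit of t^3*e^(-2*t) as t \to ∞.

Write as t^3/e^{2t}, an ∞/∞ form.
Exponential growth dominates any polynomial, so repeated L'Hôpital (or the standard result) gives 0.

0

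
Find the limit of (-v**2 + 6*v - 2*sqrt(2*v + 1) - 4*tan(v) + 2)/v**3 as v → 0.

Substitution gives 0/0 (the numerator vanishes to order 3).
Expand each term to order v^3: the coefficient of v^3 in -4·tan(v) is -4/3 and in -2·√(1 + 2v) is -1.
Lower-order terms cancel with the polynomial part, so the numerator is (-7/3)·v^3 + o(v^3), and the limit is (-7/3)/(1) = -7/3.

-7/3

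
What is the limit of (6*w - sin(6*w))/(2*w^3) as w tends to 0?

18

Direct substitution gives 0/0.
Apply L'Hôpital: lim (6 - 6*cos(6*w))/(6*w^2), still 0/0.
Apply L'Hôpital: lim (36*sin(6*w))/(12*w), still 0/0.
After 3 applications of L'Hôpital's rule the quotient is (216*cos(6*w))/(12); substituting w = 0 gives 18.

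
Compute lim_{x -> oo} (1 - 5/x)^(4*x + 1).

e^(-20)

The base → 1 and the exponent → ∞: a 1^∞ form.
Take logarithms: (4x + 1)·ln(1 - 5/x). Since ln(1+u) ~ u for small u, this behaves like (4x)·(-5/x) → -20.
So the limit is e^(-20).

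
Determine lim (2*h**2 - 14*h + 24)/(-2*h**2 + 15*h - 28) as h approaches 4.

Since h = 4 makes numerator and denominator zero, (h - 4) divides both.
Cancelling it gives (2*h - 6)/(7 - 2*h); now plug in h = 4 to get -2.

-2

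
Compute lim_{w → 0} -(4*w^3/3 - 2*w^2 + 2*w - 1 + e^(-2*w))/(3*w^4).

Direct substitution gives 0/0.
Apply L'Hôpital: lim (4*w^2 - 4*w + 2 - 2*e^(-2*w))/(-12*w^3), still 0/0.
Apply L'Hôpital: lim (8*w - 4 + 4*e^(-2*w))/(-36*w^2), still 0/0.
Apply L'Hôpital: lim (8 - 8*e^(-2*w))/(-72*w), still 0/0.
After 4 applications of L'Hôpital's rule the quotient is (16*e^(-2*w))/(-72); substituting w = 0 gives -2/9.

-2/9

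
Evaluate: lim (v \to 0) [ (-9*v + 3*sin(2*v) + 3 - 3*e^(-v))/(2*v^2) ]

Substitution gives 0/0; apply L'Hôpital's rule 2 times.
After differentiating numerator and denominator 2 times the quotient is (-12*sin(2*v) - 3*e^(-v))/(4); at v = 0 this is -3/4.

-3/4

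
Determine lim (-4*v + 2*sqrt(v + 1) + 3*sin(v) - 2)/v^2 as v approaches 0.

-1/4

Substitution gives 0/0 (the numerator vanishes to order 2).
Expand each term to order v^2: the coefficient of v^2 in 2·√(1 + v) is -1/4 and in 3·sin(v) is 0.
Lower-order terms cancel with the polynomial part, so the numerator is (-1/4)·v^2 + o(v^2), and the limit is (-1/4)/(1) = -1/4.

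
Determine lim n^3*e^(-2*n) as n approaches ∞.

0

Write as n^3/e^{2n}, an ∞/∞ form.
Exponential growth dominates any polynomial, so repeated L'Hôpital (or the standard result) gives 0.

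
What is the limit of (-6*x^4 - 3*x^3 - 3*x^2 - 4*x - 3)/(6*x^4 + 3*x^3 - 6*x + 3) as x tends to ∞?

-1

Numerator and denominator both have degree 4.
Dividing every term by x^4, all lower-order terms vanish and the limit is the ratio of leading coefficients, -6/(6) = -1.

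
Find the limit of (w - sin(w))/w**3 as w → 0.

Direct substitution gives 0/0.
Apply L'Hôpital: lim (1 - cos(w))/(3*w^2), still 0/0.
Apply L'Hôpital: lim (sin(w))/(6*w), still 0/0.
After 3 applications of L'Hôpital's rule the quotient is (cos(w))/(6); substituting w = 0 gives 1/6.

1/6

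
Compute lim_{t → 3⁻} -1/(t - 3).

As t → 3⁻, (t - 3) → 0⁻, so (t - 3)^1 → 0⁻ and -1/(t - 3)^1 → ∞.

∞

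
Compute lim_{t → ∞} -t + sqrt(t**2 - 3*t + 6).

-3/2

This has the form ∞ − ∞. Multiply and divide by the conjugate √(t^2 - 3*t + 6) + t.
That gives (-3t + 6) / (√(t^2 - 3*t + 6) + t).
Divide numerator and denominator by t: the limit is -3/(2·1) = -3/2.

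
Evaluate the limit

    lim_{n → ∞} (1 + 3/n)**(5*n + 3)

Let L be the limit and take ln: ln L = lim (5n + 3)·ln(1 + 3/n) = lim (5n + 3)·(3/n + O(1/n²)) = 15.
Hence L = e^(15).

e^(15)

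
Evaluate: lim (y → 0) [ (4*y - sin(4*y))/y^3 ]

32/3

Direct substitution gives 0/0.
Apply L'Hôpital: lim (4 - 4*cos(4*y))/(3*y^2), still 0/0.
Apply L'Hôpital: lim (16*sin(4*y))/(6*y), still 0/0.
After 3 applications of L'Hôpital's rule the quotient is (64*cos(4*y))/(6); substituting y = 0 gives 32/3.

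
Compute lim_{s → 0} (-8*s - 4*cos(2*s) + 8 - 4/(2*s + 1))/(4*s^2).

-2

Substitution gives 0/0; apply L'Hôpital's rule 2 times.
After differentiating numerator and denominator 2 times the quotient is (16*cos(2*s) - 32/(2*s + 1)^3)/(8); at s = 0 this is -2.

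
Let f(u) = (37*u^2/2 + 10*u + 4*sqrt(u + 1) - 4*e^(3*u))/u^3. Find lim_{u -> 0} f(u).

Substitution gives 0/0; apply L'Hôpital's rule 3 times.
After differentiating numerator and denominator 3 times the quotient is (-108*e^(3*u) + 3/(2*(u + 1)^(5/2)))/(6); at u = 0 this is -71/4.

-71/4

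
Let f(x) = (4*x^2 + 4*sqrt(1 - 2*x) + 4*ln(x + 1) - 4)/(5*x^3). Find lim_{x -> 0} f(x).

-2/15

Substitution gives 0/0; apply L'Hôpital's rule 3 times.
After differentiating numerator and denominator 3 times the quotient is (8/(x + 1)^3 - 12/(1 - 2*x)^(5/2))/(30); at x = 0 this is -2/15.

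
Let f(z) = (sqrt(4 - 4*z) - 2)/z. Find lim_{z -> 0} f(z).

A 0/0 form; rationalise with √(4 - 4z) + √4. This collapses the numerator to -4z, leaving -4/(√(4 - 4z) + √4) → -4/(2√4) = -1.

-1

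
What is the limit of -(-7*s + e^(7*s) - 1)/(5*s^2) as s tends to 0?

-49/10

Direct substitution gives 0/0.
Apply L'Hôpital: lim (7*e^(7*s) - 7)/(-10*s), still 0/0.
After 2 applications of L'Hôpital's rule the quotient is (49*e^(7*s))/(-10); substituting s = 0 gives -49/10.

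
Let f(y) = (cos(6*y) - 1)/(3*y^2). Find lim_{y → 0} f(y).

Direct substitution gives 0/0.
Apply L'Hôpital: lim (-6*sin(6*y))/(6*y), still 0/0.
After 2 applications of L'Hôpital's rule the quotient is (-36*cos(6*y))/(6); substituting y = 0 gives -6.

-6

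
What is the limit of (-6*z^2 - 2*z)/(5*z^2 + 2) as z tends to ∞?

-6/5

Numerator and denominator both have degree 2.
Dividing every term by z^2, all lower-order terms vanish and the limit is the ratio of leading coefficients, -6/(5) = -6/5.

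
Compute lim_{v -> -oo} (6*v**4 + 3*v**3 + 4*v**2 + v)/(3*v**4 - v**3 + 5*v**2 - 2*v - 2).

Numerator and denominator both have degree 4.
Dividing every term by v^4, all lower-order terms vanish and the limit is the ratio of leading coefficients, 6/(3) = 2.

2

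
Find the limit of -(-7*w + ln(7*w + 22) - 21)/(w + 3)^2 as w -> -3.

Direct substitution gives 0/0.
Apply L'Hôpital: lim (-7 + 7/(7*w + 22))/(-2*w - 6), still 0/0.
After 2 applications of L'Hôpital's rule the quotient is (-49/(7*w + 22)^2)/(-2); substituting w = -3 gives 49/2.

49/2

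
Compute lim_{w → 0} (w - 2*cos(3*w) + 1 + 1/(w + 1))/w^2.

10

Substitution gives 0/0; apply L'Hôpital's rule 2 times.
After differentiating numerator and denominator 2 times the quotient is (18*cos(3*w) + 2/(w + 1)^3)/(2); at w = 0 this is 10.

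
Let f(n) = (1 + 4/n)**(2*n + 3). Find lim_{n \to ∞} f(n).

Let L be the limit and take ln: ln L = lim (2n + 3)·ln(1 + 4/n) = lim (2n + 3)·(4/n + O(1/n²)) = 8.
Hence L = e^(8).

e^(8)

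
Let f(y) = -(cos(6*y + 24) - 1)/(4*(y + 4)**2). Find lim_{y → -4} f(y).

Direct substitution gives 0/0.
Apply L'Hôpital: lim (-6*sin(6*y + 24))/(-8*y - 32), still 0/0.
After 2 applications of L'Hôpital's rule the quotient is (-36*cos(6*y + 24))/(-8); substituting y = -4 gives 9/2.

9/2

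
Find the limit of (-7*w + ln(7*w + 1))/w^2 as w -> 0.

Direct substitution gives 0/0.
Apply L'Hôpital: lim (-7 + 7/(7*w + 1))/(2*w), still 0/0.
After 2 applications of L'Hôpital's rule the quotient is (-49/(7*w + 1)^2)/(2); substituting w = 0 gives -49/2.

-49/2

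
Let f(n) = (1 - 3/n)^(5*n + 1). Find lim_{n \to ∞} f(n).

e^(-15)

Write it as [(1 - 3/n)^n]^(5) · (1 - 3/n)^(1). The bracketed term tends to e^(-3) and the second factor to 1, so the limit is e^(-15).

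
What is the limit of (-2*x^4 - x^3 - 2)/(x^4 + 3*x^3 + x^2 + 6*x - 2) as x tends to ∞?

Numerator and denominator both have degree 4.
Dividing every term by x^4, all lower-order terms vanish and the limit is the ratio of leading coefficients, -2/(1) = -2.

-2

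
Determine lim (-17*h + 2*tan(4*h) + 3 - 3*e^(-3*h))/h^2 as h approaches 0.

-27/2

Substitution gives 0/0; apply L'Hôpital's rule 2 times.
After differentiating numerator and denominator 2 times the quotient is (64*tan(4*h)/cos(4*h)^2 - 27*e^(-3*h))/(2); at h = 0 this is -27/2.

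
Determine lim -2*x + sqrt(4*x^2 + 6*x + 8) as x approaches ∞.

This has the form ∞ − ∞. Multiply and divide by the conjugate √(4*x^2 + 6*x + 8) + 2x.
That gives (6x + 8) / (√(4*x^2 + 6*x + 8) + 2x).
Divide numerator and denominator by x: the limit is 6/(2·2) = 3/2.

3/2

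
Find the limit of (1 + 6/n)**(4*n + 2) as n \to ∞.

Let L be the limit and take ln: ln L = lim (4n + 2)·ln(1 + 6/n) = lim (4n + 2)·(6/n + O(1/n²)) = 24.
Hence L = e^(24).

e^(24)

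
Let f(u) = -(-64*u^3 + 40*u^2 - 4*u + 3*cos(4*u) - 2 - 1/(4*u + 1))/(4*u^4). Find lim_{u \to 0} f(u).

56

Substitution gives 0/0 (the numerator vanishes to order 4).
Expand each term to order u^4: the coefficient of u^4 in −1/(1 + 4u) is -256 and in 3·cos(4u) is 32.
Lower-order terms cancel with the polynomial part, so the numerator is (-224)·u^4 + o(u^4), and the limit is (-224)/(-4) = 56.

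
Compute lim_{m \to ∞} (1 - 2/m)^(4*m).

Let L be the limit and take ln: ln L = lim (4m)·ln(1 - 2/m) = lim (4m)·(-2/m + O(1/m²)) = -8.
Hence L = e^(-8).

e^(-8)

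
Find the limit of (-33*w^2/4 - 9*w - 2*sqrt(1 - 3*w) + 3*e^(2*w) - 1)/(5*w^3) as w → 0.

59/40

Substitution gives 0/0; apply L'Hôpital's rule 3 times.
After differentiating numerator and denominator 3 times the quotient is (24*e^(2*w) + 81/(4*(1 - 3*w)^(5/2)))/(30); at w = 0 this is 59/40.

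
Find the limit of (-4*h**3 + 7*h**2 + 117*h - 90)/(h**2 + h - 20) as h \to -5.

Direct substitution gives 0/0, so factor. Both numerator and denominator have (h + 5) as a factor.
After cancelling, the expression reduces to (-4*h^2 + 27*h - 18)/(h - 4).
Substituting h = -5 gives 253/9.

253/9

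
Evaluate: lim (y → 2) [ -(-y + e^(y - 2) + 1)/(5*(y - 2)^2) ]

Direct substitution gives 0/0.
Apply L'Hôpital: lim (e^(y - 2) - 1)/(20 - 10*y), still 0/0.
After 2 applications of L'Hôpital's rule the quotient is (e^(y - 2))/(-10); substituting y = 2 gives -1/10.

-1/10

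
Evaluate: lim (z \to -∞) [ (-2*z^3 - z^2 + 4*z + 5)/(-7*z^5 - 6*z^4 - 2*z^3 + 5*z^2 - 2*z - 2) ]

The denominator has degree 5 and the numerator degree 3. Dividing numerator and denominator by z^5 sends every term to 0 except the leading denominator term, so the limit is 0.

0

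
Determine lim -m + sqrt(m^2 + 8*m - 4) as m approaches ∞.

This has the form ∞ − ∞. Multiply and divide by the conjugate √(m^2 + 8*m - 4) + m.
That gives (8m - 4) / (√(m^2 + 8*m - 4) + m).
Divide numerator and denominator by m: the limit is 8/(2·1) = 4.

4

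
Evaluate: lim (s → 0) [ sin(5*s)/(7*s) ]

Substitution gives 0/0.
Write it as (5/7)·sin(5s)/(5s); since sin(u)/u → 1, the limit is 5/7.

5/7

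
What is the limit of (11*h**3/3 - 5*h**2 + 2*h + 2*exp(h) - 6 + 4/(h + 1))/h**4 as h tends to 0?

49/12

Substitution gives 0/0; apply L'Hôpital's rule 4 times.
After differentiating numerator and denominator 4 times the quotient is (2*e^(h) + 96/(h + 1)^5)/(24); at h = 0 this is 49/12.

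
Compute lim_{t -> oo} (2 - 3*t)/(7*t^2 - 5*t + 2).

0

The denominator has degree 2 and the numerator degree 1. Dividing numerator and denominator by t^2 sends every term to 0 except the leading denominator term, so the limit is 0.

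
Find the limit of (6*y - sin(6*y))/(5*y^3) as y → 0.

36/5

Direct substitution gives 0/0.
Apply L'Hôpital: lim (6 - 6*cos(6*y))/(15*y^2), still 0/0.
Apply L'Hôpital: lim (36*sin(6*y))/(30*y), still 0/0.
After 3 applications of L'Hôpital's rule the quotient is (216*cos(6*y))/(30); substituting y = 0 gives 36/5.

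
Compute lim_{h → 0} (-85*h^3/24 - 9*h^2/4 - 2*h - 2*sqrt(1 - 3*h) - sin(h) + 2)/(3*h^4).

135/64

Substitution gives 0/0 (the numerator vanishes to order 4).
Expand each term to order h^4: the coefficient of h^4 in -2·√(1 - 3h) is 405/64 and in −sin(h) is 0.
Lower-order terms cancel with the polynomial part, so the numerator is (405/64)·h^4 + o(h^4), and the limit is (405/64)/(3) = 135/64.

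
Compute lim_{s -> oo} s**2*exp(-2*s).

Write as s^2/e^{2s}, an ∞/∞ form.
Exponential growth dominates any polynomial, so repeated L'Hôpital (or the standard result) gives 0.

0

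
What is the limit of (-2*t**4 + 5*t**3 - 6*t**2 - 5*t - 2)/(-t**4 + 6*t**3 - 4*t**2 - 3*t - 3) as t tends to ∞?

2

Numerator and denominator both have degree 4.
Dividing every term by t^4, all lower-order terms vanish and the limit is the ratio of leading coefficients, -2/(-1) = 2.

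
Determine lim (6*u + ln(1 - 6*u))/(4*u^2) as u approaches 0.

-9/2

Direct substitution gives 0/0.
Apply L'Hôpital: lim (6 - 6/(1 - 6*u))/(8*u), still 0/0.
After 2 applications of L'Hôpital's rule the quotient is (-36/(1 - 6*u)^2)/(8); substituting u = 0 gives -9/2.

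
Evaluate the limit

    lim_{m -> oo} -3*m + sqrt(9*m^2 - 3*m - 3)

-1/2

This has the form ∞ − ∞. Multiply and divide by the conjugate √(9*m^2 - 3*m - 3) + 3m.
That gives (-3m - 3) / (√(9*m^2 - 3*m - 3) + 3m).
Divide numerator and denominator by m: the limit is -3/(2·3) = -1/2.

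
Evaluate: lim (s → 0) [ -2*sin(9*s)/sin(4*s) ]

Substitution gives 0/0.
Divide numerator and denominator by s: sin(9s)/s → 9 and sin(4s)/s → 4, so the limit is -2·9/4 = -9/2.

-9/2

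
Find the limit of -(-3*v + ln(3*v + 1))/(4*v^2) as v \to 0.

9/8

Direct substitution gives 0/0.
Apply L'Hôpital: lim (-3 + 3/(3*v + 1))/(-8*v), still 0/0.
After 2 applications of L'Hôpital's rule the quotient is (-9/(3*v + 1)^2)/(-8); substituting v = 0 gives 9/8.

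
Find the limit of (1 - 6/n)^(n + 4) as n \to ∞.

Let L be the limit and take ln: ln L = lim (n + 4)·ln(1 - 6/n) = lim (n + 4)·(-6/n + O(1/n²)) = -6.
Hence L = e^(-6).

e^(-6)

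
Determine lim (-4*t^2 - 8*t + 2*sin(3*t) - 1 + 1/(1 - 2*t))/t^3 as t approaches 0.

-1

Substitution gives 0/0 (the numerator vanishes to order 3).
Expand each term to order t^3: the coefficient of t^3 in 2·sin(3t) is -9 and in 1/(1 - 2t) is 8.
Lower-order terms cancel with the polynomial part, so the numerator is (-1)·t^3 + o(t^3), and the limit is (-1)/(1) = -1.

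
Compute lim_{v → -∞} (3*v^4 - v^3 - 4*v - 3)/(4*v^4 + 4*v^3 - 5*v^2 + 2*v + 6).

Numerator and denominator both have degree 4.
Dividing every term by v^4, all lower-order terms vanish and the limit is the ratio of leading coefficients, 3/(4) = 3/4.

3/4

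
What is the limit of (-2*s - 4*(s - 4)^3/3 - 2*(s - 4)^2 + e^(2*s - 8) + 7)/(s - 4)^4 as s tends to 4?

Direct substitution gives 0/0.
Apply L'Hôpital: lim (-4*s - 4*(s - 4)^2 + 2*e^(2*s - 8) + 14)/(4*(s - 4)^3), still 0/0.
Apply L'Hôpital: lim (-8*s + 4*e^(2*s - 8) + 28)/(12*(s - 4)^2), still 0/0.
Apply L'Hôpital: lim (8*e^(2*s - 8) - 8)/(24*s - 96), still 0/0.
After 4 applications of L'Hôpital's rule the quotient is (16*e^(2*s - 8))/(24); substituting s = 4 gives 2/3.

2/3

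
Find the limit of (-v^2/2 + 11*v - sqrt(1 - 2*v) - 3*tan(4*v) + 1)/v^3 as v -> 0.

Substitution gives 0/0 (the numerator vanishes to order 3).
Expand each term to order v^3: the coefficient of v^3 in −√(1 - 2v) is 1/2 and in -3·tan(4v) is -64.
Lower-order terms cancel with the polynomial part, so the numerator is (-127/2)·v^3 + o(v^3), and the limit is (-127/2)/(1) = -127/2.

-127/2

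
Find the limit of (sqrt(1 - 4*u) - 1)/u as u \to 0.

-2

Substitution gives 0/0. Multiply numerator and denominator by the conjugate √(1 - 4u) + √1.
The numerator becomes (1 - 4u) − 1 = -4u, so the expression simplifies to -4/(√(1 - 4u) + √1).
Letting u → 0 gives -4/(2√1) = -2.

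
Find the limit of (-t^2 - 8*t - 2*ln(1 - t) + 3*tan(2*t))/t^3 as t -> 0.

Substitution gives 0/0 (the numerator vanishes to order 3).
Expand each term to order t^3: the coefficient of t^3 in 3·tan(2t) is 8 and in -2·ln(1 - t) is 2/3.
Lower-order terms cancel with the polynomial part, so the numerator is (26/3)·t^3 + o(t^3), and the limit is (26/3)/(1) = 26/3.

26/3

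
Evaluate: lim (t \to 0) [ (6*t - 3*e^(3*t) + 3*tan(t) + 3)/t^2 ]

-27/2

Substitution gives 0/0; apply L'Hôpital's rule 2 times.
After differentiating numerator and denominator 2 times the quotient is (-27*e^(3*t) + 6*sin(t)/cos(t)^3)/(2); at t = 0 this is -27/2.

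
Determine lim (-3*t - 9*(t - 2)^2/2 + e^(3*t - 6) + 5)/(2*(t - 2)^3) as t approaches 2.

9/4

Direct substitution gives 0/0.
Apply L'Hôpital: lim (-9*t + 3*e^(3*t - 6) + 15)/(6*(t - 2)^2), still 0/0.
Apply L'Hôpital: lim (9*e^(3*t - 6) - 9)/(12*t - 24), still 0/0.
After 3 applications of L'Hôpital's rule the quotient is (27*e^(3*t - 6))/(12); substituting t = 2 gives 9/4.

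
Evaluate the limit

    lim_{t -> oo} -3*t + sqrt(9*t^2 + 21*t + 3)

7/2

An ∞ − ∞ form. Rationalising with the conjugate, the difference becomes (21t + 3) / (√(9*t^2 + 21*t + 3) + 3t).
For large t the denominator behaves like 2·3t, so the quotient tends to 21/6 = 7/2.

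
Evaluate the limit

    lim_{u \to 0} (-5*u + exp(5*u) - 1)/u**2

25/2

Direct substitution gives 0/0.
Apply L'Hôpital: lim (5*e^(5*u) - 5)/(2*u), still 0/0.
After 2 applications of L'Hôpital's rule the quotient is (25*e^(5*u))/(2); substituting u = 0 gives 25/2.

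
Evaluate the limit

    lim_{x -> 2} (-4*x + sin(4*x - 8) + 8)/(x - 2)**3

Direct substitution gives 0/0.
Apply L'Hôpital: lim (4*cos(4*x - 8) - 4)/(3*(x - 2)^2), still 0/0.
Apply L'Hôpital: lim (-16*sin(4*x - 8))/(6*x - 12), still 0/0.
After 3 applications of L'Hôpital's rule the quotient is (-64*cos(4*x - 8))/(6); substituting x = 2 gives -32/3.

-32/3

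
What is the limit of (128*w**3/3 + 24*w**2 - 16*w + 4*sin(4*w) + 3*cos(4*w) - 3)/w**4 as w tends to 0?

32

Substitution gives 0/0 (the numerator vanishes to order 4).
Expand each term to order w^4: the coefficient of w^4 in 4·sin(4w) is 0 and in 3·cos(4w) is 32.
Lower-order terms cancel with the polynomial part, so the numerator is (32)·w^4 + o(w^4), and the limit is (32)/(1) = 32.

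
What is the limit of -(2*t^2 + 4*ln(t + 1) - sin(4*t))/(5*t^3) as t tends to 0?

-12/5

Substitution gives 0/0 (the numerator vanishes to order 3).
Expand each term to order t^3: the coefficient of t^3 in −sin(4t) is 32/3 and in 4·ln(1 + t) is 4/3.
Lower-order terms cancel with the polynomial part, so the numerator is (12)·t^3 + o(t^3), and the limit is (12)/(-5) = -12/5.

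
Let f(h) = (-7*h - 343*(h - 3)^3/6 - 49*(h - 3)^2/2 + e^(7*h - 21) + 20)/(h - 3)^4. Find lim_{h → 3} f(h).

2401/24

Direct substitution gives 0/0.
Apply L'Hôpital: lim (-49*h - 343*(h - 3)^2/2 + 7*e^(7*h - 21) + 140)/(4*(h - 3)^3), still 0/0.
Apply L'Hôpital: lim (-343*h + 49*e^(7*h - 21) + 980)/(12*(h - 3)^2), still 0/0.
Apply L'Hôpital: lim (343*e^(7*h - 21) - 343)/(24*h - 72), still 0/0.
After 4 applications of L'Hôpital's rule the quotient is (2401*e^(7*h - 21))/(24); substituting h = 3 gives 2401/24.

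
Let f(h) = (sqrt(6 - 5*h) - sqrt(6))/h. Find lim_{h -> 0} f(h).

A 0/0 form; rationalise with √(6 - 5h) + √6. This collapses the numerator to -5h, leaving -5/(√(6 - 5h) + √6) → -5/(2√6) = -5*√(6)/12.

-5*√(6)/12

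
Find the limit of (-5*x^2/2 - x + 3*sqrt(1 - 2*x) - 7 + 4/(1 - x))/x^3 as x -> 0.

Substitution gives 0/0; apply L'Hôpital's rule 3 times.
After differentiating numerator and denominator 3 times the quotient is (24/(x - 1)^4 - 9/(1 - 2*x)^(5/2))/(6); at x = 0 this is 5/2.

5/2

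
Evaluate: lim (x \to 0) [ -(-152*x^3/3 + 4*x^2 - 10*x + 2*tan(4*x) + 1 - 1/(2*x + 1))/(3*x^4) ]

Substitution gives 0/0 (the numerator vanishes to order 4).
Expand each term to order x^4: the coefficient of x^4 in 2·tan(4x) is 0 and in −1/(1 + 2x) is -16.
Lower-order terms cancel with the polynomial part, so the numerator is (-16)·x^4 + o(x^4), and the limit is (-16)/(-3) = 16/3.

16/3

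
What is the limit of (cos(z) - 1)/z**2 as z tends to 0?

Direct substitution gives 0/0.
Apply L'Hôpital: lim (-sin(z))/(2*z), still 0/0.
After 2 applications of L'Hôpital's rule the quotient is (-cos(z))/(2); substituting z = 0 gives -1/2.

-1/2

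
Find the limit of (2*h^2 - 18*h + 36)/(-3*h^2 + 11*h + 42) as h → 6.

-6/25

Direct substitution gives 0/0, so factor. Both numerator and denominator have (h - 6) as a factor.
After cancelling, the expression reduces to (2*h - 6)/(-3*h - 7).
Substituting h = 6 gives -6/25.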